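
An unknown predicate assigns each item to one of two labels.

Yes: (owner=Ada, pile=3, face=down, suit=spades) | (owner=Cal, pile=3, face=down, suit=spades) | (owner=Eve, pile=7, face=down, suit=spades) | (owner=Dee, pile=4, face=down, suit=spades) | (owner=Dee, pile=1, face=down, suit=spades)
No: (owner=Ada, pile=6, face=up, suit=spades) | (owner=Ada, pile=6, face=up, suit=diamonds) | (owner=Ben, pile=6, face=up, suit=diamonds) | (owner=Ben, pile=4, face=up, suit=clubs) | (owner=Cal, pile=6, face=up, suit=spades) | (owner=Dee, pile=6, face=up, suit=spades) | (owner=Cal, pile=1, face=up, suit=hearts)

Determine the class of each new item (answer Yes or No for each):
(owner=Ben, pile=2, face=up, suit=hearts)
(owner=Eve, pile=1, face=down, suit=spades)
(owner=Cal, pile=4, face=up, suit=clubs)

'Yes' ⟺ face is down.
(owner=Ben, pile=2, face=up, suit=hearts): No (face is up).
(owner=Eve, pile=1, face=down, suit=spades): Yes (face is down).
(owner=Cal, pile=4, face=up, suit=clubs): No (face is up).

No, Yes, No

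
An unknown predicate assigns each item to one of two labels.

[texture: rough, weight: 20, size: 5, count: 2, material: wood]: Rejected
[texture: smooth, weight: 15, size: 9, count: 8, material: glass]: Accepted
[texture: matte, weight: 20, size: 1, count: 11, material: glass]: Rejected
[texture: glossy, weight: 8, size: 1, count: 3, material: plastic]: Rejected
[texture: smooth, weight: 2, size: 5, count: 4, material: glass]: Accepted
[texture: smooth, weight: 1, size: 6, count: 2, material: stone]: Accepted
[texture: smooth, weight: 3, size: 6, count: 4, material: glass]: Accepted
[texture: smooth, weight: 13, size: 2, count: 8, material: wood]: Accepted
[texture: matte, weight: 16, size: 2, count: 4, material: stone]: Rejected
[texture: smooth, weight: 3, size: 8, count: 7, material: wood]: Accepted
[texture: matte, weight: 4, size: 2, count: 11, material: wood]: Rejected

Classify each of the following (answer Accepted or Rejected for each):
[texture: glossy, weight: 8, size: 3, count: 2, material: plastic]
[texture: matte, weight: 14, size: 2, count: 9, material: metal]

Rejected, Rejected

The distinguishing property — texture is smooth — holds for all the 'Accepted' cases and none of the 'Rejected' cases.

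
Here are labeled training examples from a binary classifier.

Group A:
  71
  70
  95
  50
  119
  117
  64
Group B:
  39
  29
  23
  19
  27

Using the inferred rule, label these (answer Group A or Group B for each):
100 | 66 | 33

All 'Group A' examples share one property — at least 50 — and every 'Group B' example lacks it.
100 → 100 ≥ 50 → Group A.
66 → 66 ≥ 50 → Group A.
33 → 33 < 50 → Group B.

Group A, Group A, Group B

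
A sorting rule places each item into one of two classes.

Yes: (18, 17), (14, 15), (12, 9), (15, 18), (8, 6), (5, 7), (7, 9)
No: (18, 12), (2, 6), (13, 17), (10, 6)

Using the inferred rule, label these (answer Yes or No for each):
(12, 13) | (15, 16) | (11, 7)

Yes, Yes, No

Rule: |first − second| ≤ 3. This holds for each 'Yes' example and fails for each 'No' one.
(12, 13): |12−13| = 1, matches → Yes. (15, 16): |15−16| = 1, matches → Yes. (11, 7): |11−7| = 4, does not pass → No.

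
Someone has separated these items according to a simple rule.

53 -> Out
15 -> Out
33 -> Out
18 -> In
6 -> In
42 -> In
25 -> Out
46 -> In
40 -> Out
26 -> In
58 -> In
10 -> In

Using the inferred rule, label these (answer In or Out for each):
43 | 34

Out, In

A rule that fits every label: ≡ 2 (mod 4) — true of each 'In' example, false of each 'Out' one.
Out: 43, since 43 mod 4 = 3. In: 34, since 34 mod 4 = 2.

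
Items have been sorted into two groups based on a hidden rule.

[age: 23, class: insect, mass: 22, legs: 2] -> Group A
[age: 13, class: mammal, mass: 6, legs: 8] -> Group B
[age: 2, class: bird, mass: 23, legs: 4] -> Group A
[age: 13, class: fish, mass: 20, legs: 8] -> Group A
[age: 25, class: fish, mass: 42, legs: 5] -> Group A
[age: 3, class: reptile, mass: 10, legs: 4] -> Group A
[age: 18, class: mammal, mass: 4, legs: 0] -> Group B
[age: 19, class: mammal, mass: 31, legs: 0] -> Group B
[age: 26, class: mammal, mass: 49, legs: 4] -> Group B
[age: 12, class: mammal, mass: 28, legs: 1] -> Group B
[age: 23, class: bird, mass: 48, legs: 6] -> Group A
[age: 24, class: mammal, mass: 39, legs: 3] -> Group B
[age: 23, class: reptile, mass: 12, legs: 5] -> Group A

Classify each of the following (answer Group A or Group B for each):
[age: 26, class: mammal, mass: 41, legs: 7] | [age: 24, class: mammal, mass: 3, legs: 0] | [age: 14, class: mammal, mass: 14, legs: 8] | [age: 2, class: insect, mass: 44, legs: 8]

Group B, Group B, Group B, Group A

Rule: class is not mammal. This holds for each 'Group A' example and fails for each 'Group B' one.
Group B: [age: 26, class: mammal, mass: 41, legs: 7], since class is mammal. Group B: [age: 24, class: mammal, mass: 3, legs: 0], since class is mammal. Group B: [age: 14, class: mammal, mass: 14, legs: 8], since class is mammal. Group A: [age: 2, class: insect, mass: 44, legs: 8], since class is insect.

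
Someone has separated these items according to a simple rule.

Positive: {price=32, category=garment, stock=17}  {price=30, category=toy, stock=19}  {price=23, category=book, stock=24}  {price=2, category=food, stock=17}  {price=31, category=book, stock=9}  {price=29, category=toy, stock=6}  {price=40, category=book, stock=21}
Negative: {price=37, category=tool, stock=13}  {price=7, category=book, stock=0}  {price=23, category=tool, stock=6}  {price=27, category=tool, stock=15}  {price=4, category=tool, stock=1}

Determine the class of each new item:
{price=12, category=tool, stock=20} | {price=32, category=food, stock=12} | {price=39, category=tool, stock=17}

The simplest hypothesis consistent with all the labels is: category is not tool AND stock ≥ 1.
{price=12, category=tool, stock=20} — category is tool, stock = 20, hence Negative. {price=32, category=food, stock=12} — category is food, stock = 12, hence Positive. {price=39, category=tool, stock=17} — category is tool, stock = 17, hence Negative.

Negative, Positive, Negative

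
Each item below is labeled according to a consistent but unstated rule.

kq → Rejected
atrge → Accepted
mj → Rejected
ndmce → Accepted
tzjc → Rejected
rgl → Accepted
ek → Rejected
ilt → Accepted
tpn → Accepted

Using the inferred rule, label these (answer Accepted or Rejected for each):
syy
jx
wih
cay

Accepted, Rejected, Accepted, Accepted

'Accepted' ⟺ odd length.
syy: length 3, passes → Accepted.
jx: length 2, does not satisfy this → Rejected.
wih: length 3, passes → Accepted.
cay: length 3, passes → Accepted.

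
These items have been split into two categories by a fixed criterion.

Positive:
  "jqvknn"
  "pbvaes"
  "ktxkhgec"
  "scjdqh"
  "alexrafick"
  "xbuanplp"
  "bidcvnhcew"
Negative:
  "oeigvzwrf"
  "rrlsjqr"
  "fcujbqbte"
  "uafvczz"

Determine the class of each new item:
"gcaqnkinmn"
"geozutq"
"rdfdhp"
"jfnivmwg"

Positive, Negative, Positive, Positive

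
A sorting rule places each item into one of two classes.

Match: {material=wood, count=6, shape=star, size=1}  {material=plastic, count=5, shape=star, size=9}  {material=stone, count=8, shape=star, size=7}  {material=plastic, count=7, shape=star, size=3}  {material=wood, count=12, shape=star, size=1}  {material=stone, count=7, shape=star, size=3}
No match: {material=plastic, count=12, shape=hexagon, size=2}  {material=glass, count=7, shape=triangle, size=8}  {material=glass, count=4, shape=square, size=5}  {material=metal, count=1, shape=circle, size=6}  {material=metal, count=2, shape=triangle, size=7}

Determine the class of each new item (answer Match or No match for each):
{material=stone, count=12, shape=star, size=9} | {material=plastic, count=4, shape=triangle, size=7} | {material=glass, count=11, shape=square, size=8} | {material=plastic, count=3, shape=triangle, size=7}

Match, No match, No match, No match

Comparing the two groups points to one rule — shape is star.
{material=stone, count=12, shape=star, size=9}: shape is star, qualifies → Match.
{material=plastic, count=4, shape=triangle, size=7}: shape is triangle, does not satisfy this → No match.
{material=glass, count=11, shape=square, size=8}: shape is square, does not satisfy this → No match.
{material=plastic, count=3, shape=triangle, size=7}: shape is triangle, does not satisfy this → No match.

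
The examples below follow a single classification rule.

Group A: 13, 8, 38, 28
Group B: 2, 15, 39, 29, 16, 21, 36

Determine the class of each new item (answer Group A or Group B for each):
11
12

The distinguishing property — ≡ 3 (mod 5) — holds for all the 'Group A' cases and none of the 'Group B' cases.

Group B, Group B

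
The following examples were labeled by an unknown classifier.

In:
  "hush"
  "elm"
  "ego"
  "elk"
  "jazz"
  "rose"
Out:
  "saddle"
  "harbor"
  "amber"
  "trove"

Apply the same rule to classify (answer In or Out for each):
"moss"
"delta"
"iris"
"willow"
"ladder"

In, Out, In, Out, Out

Every 'In' example satisfies: length ≤ 4. None of the 'Out' examples do.
"moss" — length 4, hence In. "delta" — length 5, hence Out. "iris" — length 4, hence In. "willow" — length 6, hence Out. "ladder" — length 6, hence Out.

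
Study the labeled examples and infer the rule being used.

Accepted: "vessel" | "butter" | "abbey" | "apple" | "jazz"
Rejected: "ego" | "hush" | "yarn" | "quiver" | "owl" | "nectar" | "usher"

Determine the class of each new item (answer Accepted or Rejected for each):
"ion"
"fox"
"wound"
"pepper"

Rejected, Rejected, Rejected, Accepted

The pattern is that an item is 'Accepted' exactly when: has a double letter.
"ion" — no doubled letter, hence Rejected.
"fox" — no doubled letter, hence Rejected.
"wound" — no doubled letter, hence Rejected.
"pepper" — 'pp' doubled, hence Accepted.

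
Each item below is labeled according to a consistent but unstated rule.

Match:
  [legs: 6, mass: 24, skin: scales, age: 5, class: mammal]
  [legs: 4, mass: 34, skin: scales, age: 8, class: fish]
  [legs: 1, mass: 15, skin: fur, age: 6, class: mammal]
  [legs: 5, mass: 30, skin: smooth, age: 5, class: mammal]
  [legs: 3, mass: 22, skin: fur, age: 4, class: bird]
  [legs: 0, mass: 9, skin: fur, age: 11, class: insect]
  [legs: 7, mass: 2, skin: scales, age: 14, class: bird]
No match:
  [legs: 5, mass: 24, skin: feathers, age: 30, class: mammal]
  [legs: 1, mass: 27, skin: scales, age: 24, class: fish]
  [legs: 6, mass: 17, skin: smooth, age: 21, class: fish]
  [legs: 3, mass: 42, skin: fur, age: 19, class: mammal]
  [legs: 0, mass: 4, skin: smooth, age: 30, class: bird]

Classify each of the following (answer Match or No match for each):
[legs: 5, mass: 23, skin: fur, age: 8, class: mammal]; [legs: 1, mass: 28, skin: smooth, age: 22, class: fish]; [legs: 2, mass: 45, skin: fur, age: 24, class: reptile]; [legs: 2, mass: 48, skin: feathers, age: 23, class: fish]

Match, No match, No match, No match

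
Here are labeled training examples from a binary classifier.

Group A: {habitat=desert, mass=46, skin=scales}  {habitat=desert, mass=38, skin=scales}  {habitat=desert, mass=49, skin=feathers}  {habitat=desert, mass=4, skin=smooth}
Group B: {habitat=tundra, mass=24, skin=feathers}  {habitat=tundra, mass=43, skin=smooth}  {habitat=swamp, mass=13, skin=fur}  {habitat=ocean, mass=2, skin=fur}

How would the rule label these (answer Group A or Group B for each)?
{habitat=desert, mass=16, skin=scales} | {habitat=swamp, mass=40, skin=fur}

Rule: habitat is desert. This holds for each 'Group A' example and fails for each 'Group B' one.
{habitat=desert, mass=16, skin=scales}: Group A (habitat is desert). {habitat=swamp, mass=40, skin=fur}: Group B (habitat is swamp).

Group A, Group B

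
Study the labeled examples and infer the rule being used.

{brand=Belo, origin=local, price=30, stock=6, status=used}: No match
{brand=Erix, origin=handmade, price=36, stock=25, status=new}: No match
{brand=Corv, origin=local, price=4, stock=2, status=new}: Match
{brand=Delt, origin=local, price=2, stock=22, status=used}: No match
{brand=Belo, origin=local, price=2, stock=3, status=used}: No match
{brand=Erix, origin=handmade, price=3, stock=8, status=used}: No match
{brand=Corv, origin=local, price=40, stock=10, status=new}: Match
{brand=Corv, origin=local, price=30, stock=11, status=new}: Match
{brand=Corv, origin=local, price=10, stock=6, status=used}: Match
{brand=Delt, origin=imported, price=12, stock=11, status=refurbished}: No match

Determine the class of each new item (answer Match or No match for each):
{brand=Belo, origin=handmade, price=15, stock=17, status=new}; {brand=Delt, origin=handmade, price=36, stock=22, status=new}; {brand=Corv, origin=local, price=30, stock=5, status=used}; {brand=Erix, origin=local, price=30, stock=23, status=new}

The common property of the 'Match' items is: brand is Corv. No 'No match' item has it.
No match: {brand=Belo, origin=handmade, price=15, stock=17, status=new}, since brand is Belo.
No match: {brand=Delt, origin=handmade, price=36, stock=22, status=new}, since brand is Delt.
Match: {brand=Corv, origin=local, price=30, stock=5, status=used}, since brand is Corv.
No match: {brand=Erix, origin=local, price=30, stock=23, status=new}, since brand is Erix.

No match, No match, Match, No match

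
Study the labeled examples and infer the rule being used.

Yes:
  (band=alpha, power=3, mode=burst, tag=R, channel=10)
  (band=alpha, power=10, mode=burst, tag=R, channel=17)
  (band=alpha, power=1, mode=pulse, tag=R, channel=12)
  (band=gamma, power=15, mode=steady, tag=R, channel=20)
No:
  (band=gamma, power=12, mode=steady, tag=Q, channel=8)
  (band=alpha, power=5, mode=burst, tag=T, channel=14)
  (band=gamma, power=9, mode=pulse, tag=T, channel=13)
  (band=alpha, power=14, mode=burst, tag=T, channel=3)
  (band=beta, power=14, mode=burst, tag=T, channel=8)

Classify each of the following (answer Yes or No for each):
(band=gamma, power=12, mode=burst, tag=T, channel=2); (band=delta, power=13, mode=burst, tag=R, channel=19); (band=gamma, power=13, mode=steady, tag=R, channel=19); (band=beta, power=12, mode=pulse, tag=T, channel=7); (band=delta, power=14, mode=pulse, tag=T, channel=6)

No, Yes, Yes, No, No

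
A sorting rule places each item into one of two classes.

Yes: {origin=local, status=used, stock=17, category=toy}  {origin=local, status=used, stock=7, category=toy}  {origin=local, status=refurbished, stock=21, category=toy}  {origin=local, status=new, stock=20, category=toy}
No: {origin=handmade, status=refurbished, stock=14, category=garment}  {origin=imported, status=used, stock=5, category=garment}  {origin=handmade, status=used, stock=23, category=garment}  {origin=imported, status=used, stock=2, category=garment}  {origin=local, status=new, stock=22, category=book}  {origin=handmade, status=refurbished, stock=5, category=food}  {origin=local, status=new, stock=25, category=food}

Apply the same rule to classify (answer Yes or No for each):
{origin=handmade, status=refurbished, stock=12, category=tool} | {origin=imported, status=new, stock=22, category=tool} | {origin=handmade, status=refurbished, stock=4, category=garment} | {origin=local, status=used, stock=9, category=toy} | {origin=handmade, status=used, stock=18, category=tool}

No, No, No, Yes, No

The classifier is using: category is toy.
{origin=handmade, status=refurbished, stock=12, category=tool}: category is tool — fails the rule, so No. {origin=imported, status=new, stock=22, category=tool}: category is tool — fails the rule, so No. {origin=handmade, status=refurbished, stock=4, category=garment}: category is garment — fails the rule, so No. {origin=local, status=used, stock=9, category=toy}: category is toy — meets the rule, so Yes. {origin=handmade, status=used, stock=18, category=tool}: category is tool — fails the rule, so No.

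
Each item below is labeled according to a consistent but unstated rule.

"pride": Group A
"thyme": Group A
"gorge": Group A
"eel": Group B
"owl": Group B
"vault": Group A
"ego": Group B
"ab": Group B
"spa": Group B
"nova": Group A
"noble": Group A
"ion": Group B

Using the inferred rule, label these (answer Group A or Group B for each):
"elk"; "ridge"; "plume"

Group B, Group A, Group A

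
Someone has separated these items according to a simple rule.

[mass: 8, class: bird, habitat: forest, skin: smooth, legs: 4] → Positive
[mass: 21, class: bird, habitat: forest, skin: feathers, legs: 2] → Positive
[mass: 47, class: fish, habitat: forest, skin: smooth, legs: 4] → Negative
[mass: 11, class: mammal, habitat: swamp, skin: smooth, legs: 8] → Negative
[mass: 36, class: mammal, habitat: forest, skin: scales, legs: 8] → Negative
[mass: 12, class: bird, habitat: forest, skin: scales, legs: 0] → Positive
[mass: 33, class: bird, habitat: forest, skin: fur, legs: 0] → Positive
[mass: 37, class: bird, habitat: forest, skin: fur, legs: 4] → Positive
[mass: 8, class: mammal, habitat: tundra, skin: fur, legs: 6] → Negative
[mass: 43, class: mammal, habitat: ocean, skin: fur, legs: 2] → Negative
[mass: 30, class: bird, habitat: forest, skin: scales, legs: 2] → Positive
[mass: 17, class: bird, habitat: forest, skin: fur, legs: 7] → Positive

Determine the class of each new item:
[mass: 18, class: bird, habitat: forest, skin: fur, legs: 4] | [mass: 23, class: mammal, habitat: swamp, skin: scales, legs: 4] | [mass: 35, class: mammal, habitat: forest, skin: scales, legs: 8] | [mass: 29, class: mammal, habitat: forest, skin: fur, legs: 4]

Positive, Negative, Negative, Negative

The rule appears to be: class is bird.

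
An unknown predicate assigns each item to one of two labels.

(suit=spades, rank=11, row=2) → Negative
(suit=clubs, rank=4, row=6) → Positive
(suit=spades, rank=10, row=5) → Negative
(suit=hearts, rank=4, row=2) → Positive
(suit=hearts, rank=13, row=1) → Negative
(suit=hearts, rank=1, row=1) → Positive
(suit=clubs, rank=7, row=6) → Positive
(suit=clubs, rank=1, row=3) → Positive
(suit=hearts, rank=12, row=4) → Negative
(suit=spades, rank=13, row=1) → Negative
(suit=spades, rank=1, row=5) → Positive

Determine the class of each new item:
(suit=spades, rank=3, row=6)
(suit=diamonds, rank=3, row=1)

A rule that fits every label: rank ≤ 7 — true of each 'Positive' example, false of each 'Negative' one.
Positive: (suit=spades, rank=3, row=6), since rank = 3. Positive: (suit=diamonds, rank=3, row=1), since rank = 3.

Positive, Positive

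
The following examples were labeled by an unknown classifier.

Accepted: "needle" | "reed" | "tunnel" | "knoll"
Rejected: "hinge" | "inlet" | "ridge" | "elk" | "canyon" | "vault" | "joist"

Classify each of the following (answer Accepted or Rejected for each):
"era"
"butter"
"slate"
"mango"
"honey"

Rejected, Accepted, Rejected, Rejected, Rejected

Checking candidate rules against both groups, what survives is: has a double letter.
"era": no doubled letter, fails the rule → Rejected.
"butter": 'tt' doubled, has this property → Accepted.
"slate": no doubled letter, fails the rule → Rejected.
"mango": no doubled letter, fails the rule → Rejected.
"honey": no doubled letter, fails the rule → Rejected.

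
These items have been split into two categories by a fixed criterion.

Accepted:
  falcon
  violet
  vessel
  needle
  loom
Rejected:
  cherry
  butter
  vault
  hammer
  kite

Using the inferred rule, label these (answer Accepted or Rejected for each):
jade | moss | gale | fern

The common property of the 'Accepted' items is: even length AND contains 'l'. No 'Rejected' item has it.
jade: length 4, no 'l' — does not satisfy this, so Rejected.
moss: length 4, no 'l' — does not satisfy this, so Rejected.
gale: length 4, has 'l' — fits, so Accepted.
fern: length 4, no 'l' — does not satisfy this, so Rejected.

Rejected, Rejected, Accepted, Rejected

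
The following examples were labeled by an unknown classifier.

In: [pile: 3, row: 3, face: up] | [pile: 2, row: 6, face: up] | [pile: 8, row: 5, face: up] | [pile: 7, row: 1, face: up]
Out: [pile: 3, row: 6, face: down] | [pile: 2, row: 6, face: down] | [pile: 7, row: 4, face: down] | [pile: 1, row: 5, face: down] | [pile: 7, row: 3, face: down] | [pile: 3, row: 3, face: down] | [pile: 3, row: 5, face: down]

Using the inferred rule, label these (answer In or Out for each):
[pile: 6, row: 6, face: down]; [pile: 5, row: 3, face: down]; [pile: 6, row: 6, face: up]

Out, Out, In

A rule that fits every label: face is up — true of each 'In' example, false of each 'Out' one.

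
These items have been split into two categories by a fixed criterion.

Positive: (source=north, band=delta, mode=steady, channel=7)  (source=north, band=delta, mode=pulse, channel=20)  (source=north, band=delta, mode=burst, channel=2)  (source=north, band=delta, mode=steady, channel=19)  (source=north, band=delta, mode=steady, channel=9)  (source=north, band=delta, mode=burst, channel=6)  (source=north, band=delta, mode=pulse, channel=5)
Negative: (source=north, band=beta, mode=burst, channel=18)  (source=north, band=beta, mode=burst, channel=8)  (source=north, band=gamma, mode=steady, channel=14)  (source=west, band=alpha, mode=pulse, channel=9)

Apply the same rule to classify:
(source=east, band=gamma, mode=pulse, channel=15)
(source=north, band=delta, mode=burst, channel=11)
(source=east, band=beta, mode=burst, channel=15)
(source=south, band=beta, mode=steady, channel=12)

The distinguishing property — band is delta — holds for all the 'Positive' cases and none of the 'Negative' cases.
(source=east, band=gamma, mode=pulse, channel=15): band is gamma — does not pass, so Negative.
(source=north, band=delta, mode=burst, channel=11): band is delta — qualifies, so Positive.
(source=east, band=beta, mode=burst, channel=15): band is beta — does not pass, so Negative.
(source=south, band=beta, mode=steady, channel=12): band is beta — does not pass, so Negative.

Negative, Positive, Negative, Negative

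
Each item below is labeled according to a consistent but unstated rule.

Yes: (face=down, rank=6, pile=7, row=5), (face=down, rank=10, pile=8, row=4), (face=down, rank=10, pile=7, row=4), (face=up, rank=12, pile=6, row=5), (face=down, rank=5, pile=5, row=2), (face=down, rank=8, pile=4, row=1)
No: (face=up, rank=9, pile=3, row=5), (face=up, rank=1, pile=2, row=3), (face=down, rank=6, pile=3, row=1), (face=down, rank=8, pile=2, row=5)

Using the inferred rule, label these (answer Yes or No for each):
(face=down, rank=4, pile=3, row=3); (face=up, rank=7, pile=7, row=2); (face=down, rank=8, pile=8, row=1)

No, Yes, Yes

The distinguishing property — pile ≥ 4 — holds for all the 'Yes' cases and none of the 'No' cases.
No: (face=down, rank=4, pile=3, row=3), since pile = 3. Yes: (face=up, rank=7, pile=7, row=2), since pile = 7. Yes: (face=down, rank=8, pile=8, row=1), since pile = 8.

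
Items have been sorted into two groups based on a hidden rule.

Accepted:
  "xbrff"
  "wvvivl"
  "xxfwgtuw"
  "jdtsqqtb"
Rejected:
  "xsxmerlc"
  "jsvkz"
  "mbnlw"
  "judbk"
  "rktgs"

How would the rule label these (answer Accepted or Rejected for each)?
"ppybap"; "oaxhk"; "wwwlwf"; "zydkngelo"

Accepted, Rejected, Accepted, Rejected

Rule: has a double letter. This holds for each 'Accepted' example and fails for each 'Rejected' one.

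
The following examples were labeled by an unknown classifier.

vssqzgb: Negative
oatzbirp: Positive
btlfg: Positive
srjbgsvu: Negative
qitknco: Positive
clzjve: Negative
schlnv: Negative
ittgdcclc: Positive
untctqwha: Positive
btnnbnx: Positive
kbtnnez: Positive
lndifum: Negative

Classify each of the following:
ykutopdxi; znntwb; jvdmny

Positive, Positive, Negative

The simplest hypothesis consistent with all the labels is: contains 't'.
ykutopdxi: has 't' — qualifies, so Positive. znntwb: has 't' — qualifies, so Positive. jvdmny: no 't' — does not fit, so Negative.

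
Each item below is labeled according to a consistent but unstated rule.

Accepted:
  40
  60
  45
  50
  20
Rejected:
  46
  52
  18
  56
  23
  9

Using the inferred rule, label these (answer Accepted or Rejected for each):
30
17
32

The classifier is using: multiple of 5.

Accepted, Rejected, Rejected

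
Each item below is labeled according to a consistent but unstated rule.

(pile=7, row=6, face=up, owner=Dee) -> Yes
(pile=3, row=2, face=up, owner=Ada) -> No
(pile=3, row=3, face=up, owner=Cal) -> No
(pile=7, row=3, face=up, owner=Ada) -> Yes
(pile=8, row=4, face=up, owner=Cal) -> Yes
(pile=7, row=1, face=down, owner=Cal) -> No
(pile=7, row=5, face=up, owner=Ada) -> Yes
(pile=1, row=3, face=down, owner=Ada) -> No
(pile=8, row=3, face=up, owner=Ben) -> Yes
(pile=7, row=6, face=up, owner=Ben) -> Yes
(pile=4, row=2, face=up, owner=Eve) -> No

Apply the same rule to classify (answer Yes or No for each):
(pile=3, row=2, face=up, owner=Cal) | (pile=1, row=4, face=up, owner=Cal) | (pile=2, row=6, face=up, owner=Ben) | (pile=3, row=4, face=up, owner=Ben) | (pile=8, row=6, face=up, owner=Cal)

'Yes' ⟺ face is up AND pile ≥ 7.
(pile=3, row=2, face=up, owner=Cal) → face is up, pile = 3 → No. (pile=1, row=4, face=up, owner=Cal) → face is up, pile = 1 → No. (pile=2, row=6, face=up, owner=Ben) → face is up, pile = 2 → No. (pile=3, row=4, face=up, owner=Ben) → face is up, pile = 3 → No. (pile=8, row=6, face=up, owner=Cal) → face is up, pile = 8 → Yes.

No, No, No, No, Yes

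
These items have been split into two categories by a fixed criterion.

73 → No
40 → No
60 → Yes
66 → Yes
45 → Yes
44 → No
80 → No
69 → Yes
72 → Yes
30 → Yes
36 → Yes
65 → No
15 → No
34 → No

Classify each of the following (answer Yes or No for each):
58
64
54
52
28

No, No, Yes, No, No

The common property of the 'Yes' items is: multiple of 3 AND at least 30. No 'No' item has it.
58 → 58 = 3·19 + 1, 58 ≥ 30 → No. 64 → 64 = 3·21 + 1, 64 ≥ 30 → No. 54 → 54 = 3·18, 54 ≥ 30 → Yes. 52 → 52 = 3·17 + 1, 52 ≥ 30 → No. 28 → 28 = 3·9 + 1, 28 < 30 → No.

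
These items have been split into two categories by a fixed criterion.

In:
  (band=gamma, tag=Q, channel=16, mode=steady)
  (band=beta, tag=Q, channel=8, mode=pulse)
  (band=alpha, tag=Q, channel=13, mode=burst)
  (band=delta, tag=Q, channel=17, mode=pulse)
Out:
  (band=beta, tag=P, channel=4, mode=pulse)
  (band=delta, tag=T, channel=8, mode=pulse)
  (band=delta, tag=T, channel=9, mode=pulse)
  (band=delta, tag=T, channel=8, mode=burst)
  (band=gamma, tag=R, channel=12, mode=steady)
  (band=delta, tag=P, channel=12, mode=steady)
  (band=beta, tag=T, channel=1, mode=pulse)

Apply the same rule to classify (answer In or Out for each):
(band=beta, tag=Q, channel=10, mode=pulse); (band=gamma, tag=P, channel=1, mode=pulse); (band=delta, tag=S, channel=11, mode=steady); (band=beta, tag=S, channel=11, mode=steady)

Rule: tag is Q. This holds for each 'In' example and fails for each 'Out' one.
(band=beta, tag=Q, channel=10, mode=pulse) — tag is Q, hence In.
(band=gamma, tag=P, channel=1, mode=pulse) — tag is P, hence Out.
(band=delta, tag=S, channel=11, mode=steady) — tag is S, hence Out.
(band=beta, tag=S, channel=11, mode=steady) — tag is S, hence Out.

In, Out, Out, Out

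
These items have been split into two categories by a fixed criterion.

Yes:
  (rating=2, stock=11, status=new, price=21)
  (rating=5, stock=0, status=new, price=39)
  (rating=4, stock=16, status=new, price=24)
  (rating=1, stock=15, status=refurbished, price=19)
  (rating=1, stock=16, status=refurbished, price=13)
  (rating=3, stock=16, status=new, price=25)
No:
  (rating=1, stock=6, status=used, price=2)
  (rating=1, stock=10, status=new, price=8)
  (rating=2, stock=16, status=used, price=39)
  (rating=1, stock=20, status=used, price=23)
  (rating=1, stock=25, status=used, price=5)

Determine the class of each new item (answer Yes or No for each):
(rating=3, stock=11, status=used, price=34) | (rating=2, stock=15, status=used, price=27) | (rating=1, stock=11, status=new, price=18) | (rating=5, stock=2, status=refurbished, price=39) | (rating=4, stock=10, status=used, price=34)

No, No, Yes, Yes, No

All 'Yes' examples share one property — status is not used AND price ≥ 13 — and every 'No' example lacks it.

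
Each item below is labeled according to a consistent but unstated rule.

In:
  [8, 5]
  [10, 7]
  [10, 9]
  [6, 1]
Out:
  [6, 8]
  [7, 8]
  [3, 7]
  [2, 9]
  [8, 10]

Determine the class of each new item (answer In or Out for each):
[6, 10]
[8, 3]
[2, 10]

The classifier is using: first > second.
[6, 10] — 6 < 10, hence Out.
[8, 3] — 8 > 3, hence In.
[2, 10] — 2 < 10, hence Out.

Out, In, Out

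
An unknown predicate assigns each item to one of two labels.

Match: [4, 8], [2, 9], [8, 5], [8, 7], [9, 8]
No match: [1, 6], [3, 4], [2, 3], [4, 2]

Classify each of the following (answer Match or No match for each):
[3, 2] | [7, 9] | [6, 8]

No match, Match, Match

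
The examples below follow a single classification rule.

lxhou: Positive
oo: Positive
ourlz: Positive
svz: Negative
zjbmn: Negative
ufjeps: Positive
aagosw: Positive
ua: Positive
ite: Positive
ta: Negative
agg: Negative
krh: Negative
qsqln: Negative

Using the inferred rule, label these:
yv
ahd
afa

Rule: has ≥ 2 vowels. This holds for each 'Positive' example and fails for each 'Negative' one.
Negative: yv, since 0 vowels. Negative: ahd, since 1 vowel. Positive: afa, since 2 vowels.

Negative, Negative, Positive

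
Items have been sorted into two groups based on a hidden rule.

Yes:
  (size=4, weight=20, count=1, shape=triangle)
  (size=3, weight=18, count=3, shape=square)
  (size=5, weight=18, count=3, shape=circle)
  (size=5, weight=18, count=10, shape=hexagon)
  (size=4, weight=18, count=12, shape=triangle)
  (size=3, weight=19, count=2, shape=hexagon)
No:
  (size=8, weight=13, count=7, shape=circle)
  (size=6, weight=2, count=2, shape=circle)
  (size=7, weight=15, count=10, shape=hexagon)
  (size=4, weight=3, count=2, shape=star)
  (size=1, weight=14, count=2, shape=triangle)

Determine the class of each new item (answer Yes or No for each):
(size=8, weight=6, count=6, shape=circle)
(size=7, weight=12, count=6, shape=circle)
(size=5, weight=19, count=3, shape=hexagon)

No, No, Yes

The distinguishing property — weight ≥ 18 — holds for all the 'Yes' cases and none of the 'No' cases.
(size=8, weight=6, count=6, shape=circle) → weight = 6 → No.
(size=7, weight=12, count=6, shape=circle) → weight = 12 → No.
(size=5, weight=19, count=3, shape=hexagon) → weight = 19 → Yes.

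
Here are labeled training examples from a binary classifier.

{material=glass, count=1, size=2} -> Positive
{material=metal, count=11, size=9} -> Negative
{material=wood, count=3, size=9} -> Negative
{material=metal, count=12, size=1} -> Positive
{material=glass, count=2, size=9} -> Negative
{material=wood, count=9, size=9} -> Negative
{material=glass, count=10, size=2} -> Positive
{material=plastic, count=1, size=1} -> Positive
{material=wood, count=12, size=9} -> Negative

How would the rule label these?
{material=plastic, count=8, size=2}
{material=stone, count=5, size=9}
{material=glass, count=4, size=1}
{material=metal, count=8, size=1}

Positive, Negative, Positive, Positive

The pattern is that an item is 'Positive' exactly when: size ≤ 2.
{material=plastic, count=8, size=2}: size = 2 — has this property, so Positive.
{material=stone, count=5, size=9}: size = 9 — doesn't match, so Negative.
{material=glass, count=4, size=1}: size = 1 — has this property, so Positive.
{material=metal, count=8, size=1}: size = 1 — has this property, so Positive.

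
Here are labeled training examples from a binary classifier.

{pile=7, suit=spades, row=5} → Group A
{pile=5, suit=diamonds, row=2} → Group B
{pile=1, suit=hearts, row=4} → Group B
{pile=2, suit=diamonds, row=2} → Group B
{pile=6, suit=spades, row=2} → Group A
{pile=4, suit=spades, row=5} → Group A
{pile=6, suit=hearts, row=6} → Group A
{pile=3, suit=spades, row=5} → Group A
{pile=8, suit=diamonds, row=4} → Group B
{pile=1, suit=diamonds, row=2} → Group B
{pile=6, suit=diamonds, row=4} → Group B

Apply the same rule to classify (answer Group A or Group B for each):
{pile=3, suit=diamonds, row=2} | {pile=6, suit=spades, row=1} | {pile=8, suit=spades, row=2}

Group B, Group A, Group A

'Group A' ⟺ suit is spades OR row = 6.
{pile=3, suit=diamonds, row=2}: Group B (suit is diamonds, row = 2). {pile=6, suit=spades, row=1}: Group A (suit is spades, row = 1). {pile=8, suit=spades, row=2}: Group A (suit is spades, row = 2).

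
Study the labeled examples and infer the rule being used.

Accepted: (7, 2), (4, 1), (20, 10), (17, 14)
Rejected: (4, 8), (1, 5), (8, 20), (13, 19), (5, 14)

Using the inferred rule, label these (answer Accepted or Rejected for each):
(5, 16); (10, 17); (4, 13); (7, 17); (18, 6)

Rejected, Rejected, Rejected, Rejected, Accepted

A rule that fits every label: first > second — true of each 'Accepted' example, false of each 'Rejected' one.
Rejected: (5, 16), since 5 < 16. Rejected: (10, 17), since 10 < 17. Rejected: (4, 13), since 4 < 13. Rejected: (7, 17), since 7 < 17. Accepted: (18, 6), since 18 > 6.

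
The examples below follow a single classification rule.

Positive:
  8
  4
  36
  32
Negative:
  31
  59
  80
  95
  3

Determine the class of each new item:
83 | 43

Every 'Positive' example satisfies: even AND at most 36. None of the 'Negative' examples do.

Negative, Negative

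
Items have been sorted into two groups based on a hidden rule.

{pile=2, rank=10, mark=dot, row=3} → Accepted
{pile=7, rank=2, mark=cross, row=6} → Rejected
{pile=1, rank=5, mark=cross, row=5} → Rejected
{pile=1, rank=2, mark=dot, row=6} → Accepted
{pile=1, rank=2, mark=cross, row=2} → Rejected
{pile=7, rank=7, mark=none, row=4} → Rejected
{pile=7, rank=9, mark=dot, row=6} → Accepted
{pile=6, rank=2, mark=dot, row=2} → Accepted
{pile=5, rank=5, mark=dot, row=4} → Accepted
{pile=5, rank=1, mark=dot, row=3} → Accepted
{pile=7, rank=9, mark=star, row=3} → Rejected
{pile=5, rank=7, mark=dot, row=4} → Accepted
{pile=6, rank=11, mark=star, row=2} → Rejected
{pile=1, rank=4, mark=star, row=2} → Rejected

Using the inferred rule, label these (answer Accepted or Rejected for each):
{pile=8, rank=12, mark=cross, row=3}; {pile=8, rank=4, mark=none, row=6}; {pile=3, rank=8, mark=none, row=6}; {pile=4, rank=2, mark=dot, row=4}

One predicate separates the groups cleanly: mark is dot.
{pile=8, rank=12, mark=cross, row=3}: Rejected (mark is cross). {pile=8, rank=4, mark=none, row=6}: Rejected (mark is none). {pile=3, rank=8, mark=none, row=6}: Rejected (mark is none). {pile=4, rank=2, mark=dot, row=4}: Accepted (mark is dot).

Rejected, Rejected, Rejected, Accepted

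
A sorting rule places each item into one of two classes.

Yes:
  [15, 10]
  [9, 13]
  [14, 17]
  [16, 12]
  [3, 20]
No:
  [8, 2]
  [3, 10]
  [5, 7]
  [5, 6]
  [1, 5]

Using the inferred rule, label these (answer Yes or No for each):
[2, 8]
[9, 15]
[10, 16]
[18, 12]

No, Yes, Yes, Yes

All 'Yes' examples share one property — sum ≥ 22 — and every 'No' example lacks it.
No: [2, 8], since 2+8 = 10.
Yes: [9, 15], since 9+15 = 24.
Yes: [10, 16], since 10+16 = 26.
Yes: [18, 12], since 18+12 = 30.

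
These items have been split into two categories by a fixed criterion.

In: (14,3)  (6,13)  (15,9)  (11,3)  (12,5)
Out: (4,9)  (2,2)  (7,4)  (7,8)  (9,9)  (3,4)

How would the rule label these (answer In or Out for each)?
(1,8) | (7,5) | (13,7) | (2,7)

All 'In' examples share one property — max ≥ 11 — and every 'Out' example lacks it.
Out: (1,8), since max 8. Out: (7,5), since max 7. In: (13,7), since max 13. Out: (2,7), since max 7.

Out, Out, In, Out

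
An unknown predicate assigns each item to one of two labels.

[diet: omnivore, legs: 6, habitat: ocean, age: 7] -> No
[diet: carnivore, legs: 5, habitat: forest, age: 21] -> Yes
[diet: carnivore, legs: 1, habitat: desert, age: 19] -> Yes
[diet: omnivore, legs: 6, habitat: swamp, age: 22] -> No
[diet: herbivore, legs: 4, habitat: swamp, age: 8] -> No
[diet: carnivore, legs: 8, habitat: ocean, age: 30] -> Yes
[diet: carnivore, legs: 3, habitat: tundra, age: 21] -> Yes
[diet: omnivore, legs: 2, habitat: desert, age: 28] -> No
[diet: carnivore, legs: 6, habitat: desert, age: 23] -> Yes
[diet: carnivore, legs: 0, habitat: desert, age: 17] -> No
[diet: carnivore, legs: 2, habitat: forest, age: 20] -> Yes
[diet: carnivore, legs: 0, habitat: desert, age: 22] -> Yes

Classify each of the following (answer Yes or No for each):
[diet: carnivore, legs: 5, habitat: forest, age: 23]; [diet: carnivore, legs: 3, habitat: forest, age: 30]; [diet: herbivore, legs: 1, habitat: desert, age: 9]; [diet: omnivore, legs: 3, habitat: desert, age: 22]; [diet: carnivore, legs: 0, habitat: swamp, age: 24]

The rule appears to be: diet is carnivore AND age ≥ 19.

Yes, Yes, No, No, Yes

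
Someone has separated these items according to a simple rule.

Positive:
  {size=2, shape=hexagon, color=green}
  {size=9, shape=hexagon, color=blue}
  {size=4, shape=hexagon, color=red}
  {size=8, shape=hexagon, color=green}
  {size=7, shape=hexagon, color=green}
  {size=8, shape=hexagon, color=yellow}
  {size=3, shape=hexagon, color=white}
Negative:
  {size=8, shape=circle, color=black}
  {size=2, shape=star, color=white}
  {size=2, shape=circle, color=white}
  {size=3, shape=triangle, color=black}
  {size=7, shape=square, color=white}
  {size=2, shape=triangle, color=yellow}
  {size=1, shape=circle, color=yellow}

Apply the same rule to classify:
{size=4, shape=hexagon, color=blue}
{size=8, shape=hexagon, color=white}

Positive, Positive

All 'Positive' examples share one property — shape is hexagon — and every 'Negative' example lacks it.
{size=4, shape=hexagon, color=blue} → shape is hexagon → Positive.
{size=8, shape=hexagon, color=white} → shape is hexagon → Positive.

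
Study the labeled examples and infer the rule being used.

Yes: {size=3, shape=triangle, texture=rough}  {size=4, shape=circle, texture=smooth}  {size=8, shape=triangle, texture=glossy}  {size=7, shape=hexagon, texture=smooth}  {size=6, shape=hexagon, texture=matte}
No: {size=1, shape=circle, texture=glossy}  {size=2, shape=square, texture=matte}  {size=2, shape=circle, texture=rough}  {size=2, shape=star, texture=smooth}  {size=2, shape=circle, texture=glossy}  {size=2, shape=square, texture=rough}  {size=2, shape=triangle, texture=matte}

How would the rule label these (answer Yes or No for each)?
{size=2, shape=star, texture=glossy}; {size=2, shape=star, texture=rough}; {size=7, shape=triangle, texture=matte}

Every 'Yes' example satisfies: size ≥ 3. None of the 'No' examples do.

No, No, Yes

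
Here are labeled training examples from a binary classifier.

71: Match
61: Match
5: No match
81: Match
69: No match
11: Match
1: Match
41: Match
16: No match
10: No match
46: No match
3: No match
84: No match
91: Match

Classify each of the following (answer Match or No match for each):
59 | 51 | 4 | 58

No match, Match, No match, No match

The classifier is using: ends in digit 1.
59 — last digit 9, hence No match. 51 — last digit 1, hence Match. 4 — last digit 4, hence No match. 58 — last digit 8, hence No match.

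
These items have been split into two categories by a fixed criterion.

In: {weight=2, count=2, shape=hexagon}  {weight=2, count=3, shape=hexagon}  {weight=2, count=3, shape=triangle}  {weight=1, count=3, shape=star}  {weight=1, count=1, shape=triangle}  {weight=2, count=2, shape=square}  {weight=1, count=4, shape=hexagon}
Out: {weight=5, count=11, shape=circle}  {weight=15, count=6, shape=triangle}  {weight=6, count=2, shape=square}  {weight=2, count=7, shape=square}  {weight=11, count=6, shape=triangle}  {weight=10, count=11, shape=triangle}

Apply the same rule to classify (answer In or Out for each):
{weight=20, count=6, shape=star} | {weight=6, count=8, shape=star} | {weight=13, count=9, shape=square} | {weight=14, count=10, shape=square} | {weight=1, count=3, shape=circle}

Out, Out, Out, Out, In

The rule appears to be: weight ≤ 2 AND count ≤ 4.
{weight=20, count=6, shape=star} → weight = 20, count = 6 → Out.
{weight=6, count=8, shape=star} → weight = 6, count = 8 → Out.
{weight=13, count=9, shape=square} → weight = 13, count = 9 → Out.
{weight=14, count=10, shape=square} → weight = 14, count = 10 → Out.
{weight=1, count=3, shape=circle} → weight = 1, count = 3 → In.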